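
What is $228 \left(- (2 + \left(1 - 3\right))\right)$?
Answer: $0$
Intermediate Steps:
$228 \left(- (2 + \left(1 - 3\right))\right) = 228 \left(- (2 - 2)\right) = 228 \left(\left(-1\right) 0\right) = 228 \cdot 0 = 0$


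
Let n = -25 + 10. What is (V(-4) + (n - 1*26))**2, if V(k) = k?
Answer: 2025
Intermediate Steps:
n = -15
(V(-4) + (n - 1*26))**2 = (-4 + (-15 - 1*26))**2 = (-4 + (-15 - 26))**2 = (-4 - 41)**2 = (-45)**2 = 2025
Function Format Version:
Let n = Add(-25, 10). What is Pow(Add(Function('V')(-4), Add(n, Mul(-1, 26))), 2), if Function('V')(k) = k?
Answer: 2025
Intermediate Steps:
n = -15
Pow(Add(Function('V')(-4), Add(n, Mul(-1, 26))), 2) = Pow(Add(-4, Add(-15, Mul(-1, 26))), 2) = Pow(Add(-4, Add(-15, -26)), 2) = Pow(Add(-4, -41), 2) = Pow(-45, 2) = 2025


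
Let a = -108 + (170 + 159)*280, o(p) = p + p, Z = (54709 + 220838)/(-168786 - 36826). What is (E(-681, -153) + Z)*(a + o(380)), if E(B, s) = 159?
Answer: 751841937873/51403 ≈ 1.4626e+7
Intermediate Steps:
Z = -275547/205612 (Z = 275547/(-205612) = 275547*(-1/205612) = -275547/205612 ≈ -1.3401)
o(p) = 2*p
a = 92012 (a = -108 + 329*280 = -108 + 92120 = 92012)
(E(-681, -153) + Z)*(a + o(380)) = (159 - 275547/205612)*(92012 + 2*380) = 32416761*(92012 + 760)/205612 = (32416761/205612)*92772 = 751841937873/51403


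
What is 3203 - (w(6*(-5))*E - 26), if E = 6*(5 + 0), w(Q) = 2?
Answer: 3169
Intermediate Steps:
E = 30 (E = 6*5 = 30)
3203 - (w(6*(-5))*E - 26) = 3203 - (2*30 - 26) = 3203 - (60 - 26) = 3203 - 1*34 = 3203 - 34 = 3169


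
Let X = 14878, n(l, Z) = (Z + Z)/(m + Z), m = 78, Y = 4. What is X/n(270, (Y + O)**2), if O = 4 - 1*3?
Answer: 766217/25 ≈ 30649.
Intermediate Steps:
O = 1 (O = 4 - 3 = 1)
n(l, Z) = 2*Z/(78 + Z) (n(l, Z) = (Z + Z)/(78 + Z) = (2*Z)/(78 + Z) = 2*Z/(78 + Z))
X/n(270, (Y + O)**2) = 14878/((2*(4 + 1)**2/(78 + (4 + 1)**2))) = 14878/((2*5**2/(78 + 5**2))) = 14878/((2*25/(78 + 25))) = 14878/((2*25/103)) = 14878/((2*25*(1/103))) = 14878/(50/103) = 14878*(103/50) = 766217/25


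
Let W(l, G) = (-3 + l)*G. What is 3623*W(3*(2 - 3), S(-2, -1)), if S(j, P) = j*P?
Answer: -43476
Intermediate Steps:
S(j, P) = P*j
W(l, G) = G*(-3 + l)
3623*W(3*(2 - 3), S(-2, -1)) = 3623*((-1*(-2))*(-3 + 3*(2 - 3))) = 3623*(2*(-3 + 3*(-1))) = 3623*(2*(-3 - 3)) = 3623*(2*(-6)) = 3623*(-12) = -43476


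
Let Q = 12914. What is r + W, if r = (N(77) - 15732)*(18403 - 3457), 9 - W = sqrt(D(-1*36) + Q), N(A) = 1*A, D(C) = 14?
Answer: -233979621 - 8*sqrt(202) ≈ -2.3398e+8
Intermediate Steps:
N(A) = A
W = 9 - 8*sqrt(202) (W = 9 - sqrt(14 + 12914) = 9 - sqrt(12928) = 9 - 8*sqrt(202) ≈ -104.70)
r = -233979630 (r = (77 - 15732)*(18403 - 3457) = -15655*14946 = -233979630)
r + W = -233979630 + (9 - 8*sqrt(202)) = -233979621 - 8*sqrt(202)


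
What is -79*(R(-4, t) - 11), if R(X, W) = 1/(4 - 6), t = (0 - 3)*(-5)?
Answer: 1817/2 ≈ 908.50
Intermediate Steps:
t = 15 (t = -3*(-5) = 15)
R(X, W) = -½ (R(X, W) = 1/(-2) = -½)
-79*(R(-4, t) - 11) = -79*(-½ - 11) = -79*(-23/2) = 1817/2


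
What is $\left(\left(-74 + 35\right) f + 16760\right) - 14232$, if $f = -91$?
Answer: $6077$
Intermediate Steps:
$\left(\left(-74 + 35\right) f + 16760\right) - 14232 = \left(\left(-74 + 35\right) \left(-91\right) + 16760\right) - 14232 = \left(\left(-39\right) \left(-91\right) + 16760\right) - 14232 = \left(3549 + 16760\right) - 14232 = 20309 - 14232 = 6077$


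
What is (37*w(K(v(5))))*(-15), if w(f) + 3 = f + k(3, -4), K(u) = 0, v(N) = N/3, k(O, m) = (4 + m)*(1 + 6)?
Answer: 1665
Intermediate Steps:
k(O, m) = 28 + 7*m (k(O, m) = (4 + m)*7 = 28 + 7*m)
v(N) = N/3 (v(N) = N*(⅓) = N/3)
w(f) = -3 + f (w(f) = -3 + (f + (28 + 7*(-4))) = -3 + (f + (28 - 28)) = -3 + (f + 0) = -3 + f)
(37*w(K(v(5))))*(-15) = (37*(-3 + 0))*(-15) = (37*(-3))*(-15) = -111*(-15) = 1665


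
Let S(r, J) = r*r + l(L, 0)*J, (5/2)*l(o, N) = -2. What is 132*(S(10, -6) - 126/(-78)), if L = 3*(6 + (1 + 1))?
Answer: 913044/65 ≈ 14047.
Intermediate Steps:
L = 24 (L = 3*(6 + 2) = 3*8 = 24)
l(o, N) = -⅘ (l(o, N) = (⅖)*(-2) = -⅘)
S(r, J) = r² - 4*J/5 (S(r, J) = r*r - 4*J/5 = r² - 4*J/5)
132*(S(10, -6) - 126/(-78)) = 132*((10² - ⅘*(-6)) - 126/(-78)) = 132*((100 + 24/5) - 126*(-1/78)) = 132*(524/5 + 21/13) = 132*(6917/65) = 913044/65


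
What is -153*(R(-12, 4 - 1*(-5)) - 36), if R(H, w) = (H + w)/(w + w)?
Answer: 11067/2 ≈ 5533.5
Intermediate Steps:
R(H, w) = (H + w)/(2*w) (R(H, w) = (H + w)/((2*w)) = (H + w)*(1/(2*w)) = (H + w)/(2*w))
-153*(R(-12, 4 - 1*(-5)) - 36) = -153*((-12 + (4 - 1*(-5)))/(2*(4 - 1*(-5))) - 36) = -153*((-12 + (4 + 5))/(2*(4 + 5)) - 36) = -153*((½)*(-12 + 9)/9 - 36) = -153*((½)*(⅑)*(-3) - 36) = -153*(-⅙ - 36) = -153*(-217/6) = 11067/2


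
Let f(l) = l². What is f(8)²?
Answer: 4096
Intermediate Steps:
f(8)² = (8²)² = 64² = 4096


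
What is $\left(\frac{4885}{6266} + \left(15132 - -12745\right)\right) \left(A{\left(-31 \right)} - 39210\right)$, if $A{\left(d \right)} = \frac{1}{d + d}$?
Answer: $- \frac{424656016302507}{388492} \approx -1.0931 \cdot 10^{9}$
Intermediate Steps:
$A{\left(d \right)} = \frac{1}{2 d}$
$\left(\frac{4885}{6266} + \left(15132 - -12745\right)\right) \left(A{\left(-31 \right)} - 39210\right) = \left(\frac{4885}{6266} + \left(15132 - -12745\right)\right) \left(\frac{1}{2 \left(-31\right)} - 39210\right) = \left(4885 \cdot \frac{1}{6266} + \left(15132 + 12745\right)\right) \left(\frac{1}{2} \left(- \frac{1}{31}\right) - 39210\right) = \left(\frac{4885}{6266} + 27877\right) \left(- \frac{1}{62} - 39210\right) = \frac{174682167}{6266} \left(- \frac{2431021}{62}\right) = - \frac{424656016302507}{388492}$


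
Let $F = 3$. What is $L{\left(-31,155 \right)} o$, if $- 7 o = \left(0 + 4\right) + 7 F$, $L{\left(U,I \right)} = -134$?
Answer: $\frac{3350}{7} \approx 478.57$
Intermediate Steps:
$o = - \frac{25}{7}$ ($o = - \frac{\left(0 + 4\right) + 7 \cdot 3}{7} = - \frac{4 + 21}{7} = \left(- \frac{1}{7}\right) 25 = - \frac{25}{7} \approx -3.5714$)
$L{\left(-31,155 \right)} o = \left(-134\right) \left(- \frac{25}{7}\right) = \frac{3350}{7}$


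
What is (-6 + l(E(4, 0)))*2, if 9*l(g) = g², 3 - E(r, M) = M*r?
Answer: -10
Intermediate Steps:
E(r, M) = 3 - M*r
l(g) = g²/9
(-6 + l(E(4, 0)))*2 = (-6 + (3 - 1*0*4)²/9)*2 = (-6 + (3 + 0)²/9)*2 = (-6 + (⅑)*3²)*2 = (-6 + (⅑)*9)*2 = (-6 + 1)*2 = -5*2 = -10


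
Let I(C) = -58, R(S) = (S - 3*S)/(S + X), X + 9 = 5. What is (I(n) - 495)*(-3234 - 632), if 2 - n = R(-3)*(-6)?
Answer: 2137898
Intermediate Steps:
X = -4 (X = -9 + 5 = -4)
R(S) = -2*S/(-4 + S) (R(S) = (S - 3*S)/(S - 4) = (-2*S)/(-4 + S) = -2*S/(-4 + S))
n = -22/7 (n = 2 - (-2*(-3)/(-4 - 3))*(-6) = 2 - (-2*(-3)/(-7))*(-6) = 2 - (-2*(-3)*(-⅐))*(-6) = 2 - (-6)*(-6)/7 = 2 - 1*36/7 = 2 - 36/7 = -22/7 ≈ -3.1429)
(I(n) - 495)*(-3234 - 632) = (-58 - 495)*(-3234 - 632) = -553*(-3866) = 2137898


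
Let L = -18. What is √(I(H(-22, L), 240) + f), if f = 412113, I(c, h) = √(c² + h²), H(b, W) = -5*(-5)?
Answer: √(412113 + 5*√2329) ≈ 642.15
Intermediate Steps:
H(b, W) = 25
√(I(H(-22, L), 240) + f) = √(√(25² + 240²) + 412113) = √(√(625 + 57600) + 412113) = √(√58225 + 412113) = √(5*√2329 + 412113) = √(412113 + 5*√2329)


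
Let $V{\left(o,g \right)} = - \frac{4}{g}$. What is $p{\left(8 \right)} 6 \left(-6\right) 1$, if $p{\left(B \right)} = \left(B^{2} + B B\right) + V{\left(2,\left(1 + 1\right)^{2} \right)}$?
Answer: $-4572$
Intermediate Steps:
$p{\left(B \right)} = -1 + 2 B^{2}$ ($p{\left(B \right)} = \left(B^{2} + B B\right) - \frac{4}{\left(1 + 1\right)^{2}} = \left(B^{2} + B^{2}\right) - \frac{4}{2^{2}} = 2 B^{2} - \frac{4}{4} = 2 B^{2} - 1 = -1 + 2 B^{2}$)
$p{\left(8 \right)} 6 \left(-6\right) 1 = \left(-1 + 2 \cdot 8^{2}\right) 6 \left(-6\right) 1 = \left(-1 + 2 \cdot 64\right) \left(\left(-36\right) 1\right) = \left(-1 + 128\right) \left(-36\right) = 127 \left(-36\right) = -4572$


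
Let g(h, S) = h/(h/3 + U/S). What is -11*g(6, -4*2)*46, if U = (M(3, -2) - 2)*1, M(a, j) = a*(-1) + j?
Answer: -1056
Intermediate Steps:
M(a, j) = j - a (M(a, j) = -a + j = j - a)
U = -7 (U = ((-2 - 1*3) - 2)*1 = ((-2 - 3) - 2)*1 = (-5 - 2)*1 = -7*1 = -7)
g(h, S) = h/(-7/S + h/3) (g(h, S) = h/(h/3 - 7/S) = h/(-7/S + h/3))
-11*g(6, -4*2)*46 = -33*(-4*2)*6/(-21 - 4*2*6)*46 = -33*(-8)*6/(-21 - 8*6)*46 = -33*(-8)*6/(-21 - 48)*46 = -33*(-8)*6/(-69)*46 = -33*(-8)*6*(-1)/69*46 = -11*48/23*46 = -528/23*46 = -1056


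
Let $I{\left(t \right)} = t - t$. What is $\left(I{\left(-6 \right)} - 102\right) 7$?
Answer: $-714$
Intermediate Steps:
$I{\left(t \right)} = 0$
$\left(I{\left(-6 \right)} - 102\right) 7 = \left(0 - 102\right) 7 = \left(-102\right) 7 = -714$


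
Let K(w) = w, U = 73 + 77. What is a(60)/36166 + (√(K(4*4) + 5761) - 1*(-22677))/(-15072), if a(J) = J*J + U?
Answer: -127269397/90848992 - √5777/15072 ≈ -1.4059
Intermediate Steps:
U = 150
a(J) = 150 + J² (a(J) = J*J + 150 = J² + 150 = 150 + J²)
a(60)/36166 + (√(K(4*4) + 5761) - 1*(-22677))/(-15072) = (150 + 60²)/36166 + (√(4*4 + 5761) - 1*(-22677))/(-15072) = (150 + 3600)*(1/36166) + (√(16 + 5761) + 22677)*(-1/15072) = 3750*(1/36166) + (√5777 + 22677)*(-1/15072) = 1875/18083 + (22677 + √5777)*(-1/15072) = 1875/18083 + (-7559/5024 - √5777/15072) = -127269397/90848992 - √5777/15072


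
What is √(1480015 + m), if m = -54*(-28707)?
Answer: √3030193 ≈ 1740.7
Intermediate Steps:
m = 1550178
√(1480015 + m) = √(1480015 + 1550178) = √3030193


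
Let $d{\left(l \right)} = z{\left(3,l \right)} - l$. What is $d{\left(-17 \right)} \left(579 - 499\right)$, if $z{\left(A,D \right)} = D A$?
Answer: $-2720$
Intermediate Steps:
$z{\left(A,D \right)} = A D$
$d{\left(l \right)} = 2 l$ ($d{\left(l \right)} = 3 l - l = 2 l$)
$d{\left(-17 \right)} \left(579 - 499\right) = 2 \left(-17\right) \left(579 - 499\right) = \left(-34\right) 80 = -2720$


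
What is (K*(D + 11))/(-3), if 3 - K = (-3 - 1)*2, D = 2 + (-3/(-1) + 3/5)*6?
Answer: -1903/15 ≈ -126.87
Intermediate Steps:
D = 118/5 (D = 2 + (-3*(-1) + 3*(⅕))*6 = 2 + (3 + ⅗)*6 = 2 + (18/5)*6 = 2 + 108/5 = 118/5 ≈ 23.600)
K = 11 (K = 3 - (-3 - 1)*2 = 3 - (-4)*2 = 3 - 1*(-8) = 3 + 8 = 11)
(K*(D + 11))/(-3) = (11*(118/5 + 11))/(-3) = (11*(173/5))*(-⅓) = (1903/5)*(-⅓) = -1903/15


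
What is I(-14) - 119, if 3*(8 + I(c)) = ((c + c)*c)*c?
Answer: -5869/3 ≈ -1956.3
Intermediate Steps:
I(c) = -8 + 2*c³/3 (I(c) = -8 + (((c + c)*c)*c)/3 = -8 + (((2*c)*c)*c)/3 = -8 + ((2*c²)*c)/3 = -8 + (2*c³)/3 = -8 + 2*c³/3)
I(-14) - 119 = (-8 + (⅔)*(-14)³) - 119 = (-8 + (⅔)*(-2744)) - 119 = (-8 - 5488/3) - 119 = -5512/3 - 119 = -5869/3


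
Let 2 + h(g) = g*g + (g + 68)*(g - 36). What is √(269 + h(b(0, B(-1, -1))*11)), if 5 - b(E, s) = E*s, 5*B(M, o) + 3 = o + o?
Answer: √5629 ≈ 75.027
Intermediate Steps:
B(M, o) = -⅗ + 2*o/5 (B(M, o) = -⅗ + (o + o)/5 = -⅗ + (2*o)/5 = -⅗ + 2*o/5)
b(E, s) = 5 - E*s
h(g) = -2 + g² + (-36 + g)*(68 + g) (h(g) = -2 + (g*g + (g + 68)*(g - 36)) = -2 + (g² + (68 + g)*(-36 + g)) = -2 + (g² + (-36 + g)*(68 + g)) = -2 + g² + (-36 + g)*(68 + g))
√(269 + h(b(0, B(-1, -1))*11)) = √(269 + (-2450 + 2*((5 - 1*0*(-⅗ + (⅖)*(-1)))*11)² + 32*((5 - 1*0*(-⅗ + (⅖)*(-1)))*11))) = √(269 + (-2450 + 2*((5 - 1*0*(-⅗ - ⅖))*11)² + 32*((5 - 1*0*(-⅗ - ⅖))*11))) = √(269 + (-2450 + 2*((5 - 1*0*(-1))*11)² + 32*((5 - 1*0*(-1))*11))) = √(269 + (-2450 + 2*((5 + 0)*11)² + 32*((5 + 0)*11))) = √(269 + (-2450 + 2*(5*11)² + 32*(5*11))) = √(269 + (-2450 + 2*55² + 32*55)) = √(269 + (-2450 + 2*3025 + 1760)) = √(269 + (-2450 + 6050 + 1760)) = √(269 + 5360) = √5629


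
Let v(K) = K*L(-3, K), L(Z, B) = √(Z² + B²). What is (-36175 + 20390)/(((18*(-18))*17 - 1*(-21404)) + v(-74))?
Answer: -8961370/7951677 - 83435*√5485/15903354 ≈ -1.5155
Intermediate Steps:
L(Z, B) = √(B² + Z²)
v(K) = K*√(9 + K²) (v(K) = K*√(K² + (-3)²) = K*√(K² + 9) = K*√(9 + K²))
(-36175 + 20390)/(((18*(-18))*17 - 1*(-21404)) + v(-74)) = (-36175 + 20390)/(((18*(-18))*17 - 1*(-21404)) - 74*√(9 + (-74)²)) = -15785/((-324*17 + 21404) - 74*√(9 + 5476)) = -15785/((-5508 + 21404) - 74*√5485) = -15785/(15896 - 74*√5485)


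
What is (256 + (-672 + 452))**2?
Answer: 1296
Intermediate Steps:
(256 + (-672 + 452))**2 = (256 - 220)**2 = 36**2 = 1296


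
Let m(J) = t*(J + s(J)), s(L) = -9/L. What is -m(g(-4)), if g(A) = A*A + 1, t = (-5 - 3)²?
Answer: -17920/17 ≈ -1054.1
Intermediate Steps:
t = 64 (t = (-8)² = 64)
g(A) = 1 + A² (g(A) = A² + 1 = 1 + A²)
m(J) = -576/J + 64*J (m(J) = 64*(J - 9/J) = -576/J + 64*J)
-m(g(-4)) = -(-576/(1 + (-4)²) + 64*(1 + (-4)²)) = -(-576/(1 + 16) + 64*(1 + 16)) = -(-576/17 + 64*17) = -(-576*1/17 + 1088) = -(-576/17 + 1088) = -1*17920/17 = -17920/17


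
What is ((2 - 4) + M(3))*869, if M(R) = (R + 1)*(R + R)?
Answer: 19118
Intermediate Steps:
M(R) = 2*R*(1 + R) (M(R) = (1 + R)*(2*R) = 2*R*(1 + R))
((2 - 4) + M(3))*869 = ((2 - 4) + 2*3*(1 + 3))*869 = (-2 + 2*3*4)*869 = (-2 + 24)*869 = 22*869 = 19118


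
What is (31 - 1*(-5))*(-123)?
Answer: -4428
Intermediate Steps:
(31 - 1*(-5))*(-123) = (31 + 5)*(-123) = 36*(-123) = -4428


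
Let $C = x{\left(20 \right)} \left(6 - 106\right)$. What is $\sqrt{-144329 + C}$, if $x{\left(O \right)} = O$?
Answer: $i \sqrt{146329} \approx 382.53 i$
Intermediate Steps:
$C = -2000$ ($C = 20 \left(6 - 106\right) = 20 \left(-100\right) = -2000$)
$\sqrt{-144329 + C} = \sqrt{-144329 - 2000} = \sqrt{-146329} = i \sqrt{146329}$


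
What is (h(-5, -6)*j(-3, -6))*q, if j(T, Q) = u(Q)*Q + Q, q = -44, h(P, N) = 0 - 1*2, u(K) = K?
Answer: 2640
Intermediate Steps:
h(P, N) = -2 (h(P, N) = 0 - 2 = -2)
j(T, Q) = Q + Q² (j(T, Q) = Q*Q + Q = Q² + Q = Q + Q²)
(h(-5, -6)*j(-3, -6))*q = -(-12)*(1 - 6)*(-44) = -(-12)*(-5)*(-44) = -2*30*(-44) = -60*(-44) = 2640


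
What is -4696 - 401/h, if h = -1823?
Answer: -8560407/1823 ≈ -4695.8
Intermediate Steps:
-4696 - 401/h = -4696 - 401/(-1823) = -4696 - 401*(-1)/1823 = -4696 - 1*(-401/1823) = -4696 + 401/1823 = -8560407/1823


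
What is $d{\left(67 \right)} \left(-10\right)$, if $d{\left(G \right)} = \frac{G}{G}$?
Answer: $-10$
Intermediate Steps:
$d{\left(G \right)} = 1$
$d{\left(67 \right)} \left(-10\right) = 1 \left(-10\right) = -10$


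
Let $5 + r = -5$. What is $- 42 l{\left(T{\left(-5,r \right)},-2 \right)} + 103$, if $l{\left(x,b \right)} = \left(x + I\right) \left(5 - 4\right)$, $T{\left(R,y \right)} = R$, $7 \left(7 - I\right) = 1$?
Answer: $25$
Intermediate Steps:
$r = -10$ ($r = -5 - 5 = -10$)
$I = \frac{48}{7}$ ($I = 7 - \frac{1}{7} = \frac{48}{7} \approx 6.8571$)
$l{\left(x,b \right)} = \frac{48}{7} + x$ ($l{\left(x,b \right)} = \left(x + \frac{48}{7}\right) \left(5 - 4\right) = \left(\frac{48}{7} + x\right) 1 = \frac{48}{7} + x$)
$- 42 l{\left(T{\left(-5,r \right)},-2 \right)} + 103 = - 42 \left(\frac{48}{7} - 5\right) + 103 = \left(-42\right) \frac{13}{7} + 103 = -78 + 103 = 25$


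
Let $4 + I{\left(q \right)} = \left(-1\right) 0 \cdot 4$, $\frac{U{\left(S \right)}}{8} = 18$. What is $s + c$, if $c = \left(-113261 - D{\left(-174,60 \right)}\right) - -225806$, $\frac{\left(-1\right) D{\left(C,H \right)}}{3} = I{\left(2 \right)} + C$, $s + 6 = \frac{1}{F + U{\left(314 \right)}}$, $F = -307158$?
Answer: $\frac{34387103069}{307014} \approx 1.1201 \cdot 10^{5}$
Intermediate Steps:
$U{\left(S \right)} = 144$ ($U{\left(S \right)} = 8 \cdot 18 = 144$)
$I{\left(q \right)} = -4$ ($I{\left(q \right)} = -4 + \left(-1\right) 0 \cdot 4 = -4 + 0 \cdot 4 = -4 + 0 = -4$)
$s = - \frac{1842085}{307014}$ ($s = -6 + \frac{1}{-307158 + 144} = -6 + \frac{1}{-307014} = -6 - \frac{1}{307014} = - \frac{1842085}{307014} \approx -6.0$)
$D{\left(C,H \right)} = 12 - 3 C$ ($D{\left(C,H \right)} = - 3 \left(-4 + C\right) = 12 - 3 C$)
$c = 112011$ ($c = \left(-113261 - \left(12 - -522\right)\right) - -225806 = \left(-113261 - \left(12 + 522\right)\right) + 225806 = \left(-113261 - 534\right) + 225806 = -113795 + 225806 = 112011$)
$s + c = - \frac{1842085}{307014} + 112011 = \frac{34387103069}{307014}$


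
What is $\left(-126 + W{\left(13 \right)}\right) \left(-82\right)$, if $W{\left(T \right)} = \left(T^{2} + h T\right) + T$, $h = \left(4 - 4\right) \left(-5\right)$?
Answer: $-4592$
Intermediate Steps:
$h = 0$ ($h = 0 \left(-5\right) = 0$)
$W{\left(T \right)} = T + T^{2}$ ($W{\left(T \right)} = \left(T^{2} + 0 T\right) + T = \left(T^{2} + 0\right) + T = T^{2} + T = T + T^{2}$)
$\left(-126 + W{\left(13 \right)}\right) \left(-82\right) = \left(-126 + 13 \left(1 + 13\right)\right) \left(-82\right) = \left(-126 + 13 \cdot 14\right) \left(-82\right) = \left(-126 + 182\right) \left(-82\right) = 56 \left(-82\right) = -4592$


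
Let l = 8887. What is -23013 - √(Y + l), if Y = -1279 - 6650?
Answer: -23013 - √958 ≈ -23044.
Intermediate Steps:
Y = -7929
-23013 - √(Y + l) = -23013 - √(-7929 + 8887) = -23013 - √958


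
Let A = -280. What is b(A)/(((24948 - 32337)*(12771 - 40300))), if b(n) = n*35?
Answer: -9800/203411781 ≈ -4.8178e-5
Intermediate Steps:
b(n) = 35*n
b(A)/(((24948 - 32337)*(12771 - 40300))) = (35*(-280))/(((24948 - 32337)*(12771 - 40300))) = -9800/((-7389*(-27529))) = -9800/203411781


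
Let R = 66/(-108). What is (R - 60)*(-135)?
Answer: 16365/2 ≈ 8182.5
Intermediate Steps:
R = -11/18 (R = 66*(-1/108) = -11/18 ≈ -0.61111)
(R - 60)*(-135) = (-11/18 - 60)*(-135) = -1091/18*(-135) = 16365/2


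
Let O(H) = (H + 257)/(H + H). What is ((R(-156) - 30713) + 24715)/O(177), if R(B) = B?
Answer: -1089258/217 ≈ -5019.6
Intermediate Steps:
O(H) = (257 + H)/(2*H) (O(H) = (257 + H)/((2*H)) = (257 + H)*(1/(2*H)) = (257 + H)/(2*H))
((R(-156) - 30713) + 24715)/O(177) = ((-156 - 30713) + 24715)/(((1/2)*(257 + 177)/177)) = (-30869 + 24715)/(((1/2)*(1/177)*434)) = -6154/217/177 = -6154*177/217 = -1089258/217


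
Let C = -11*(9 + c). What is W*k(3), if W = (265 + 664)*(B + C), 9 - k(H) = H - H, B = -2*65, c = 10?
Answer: -2834379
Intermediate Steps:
B = -130
C = -209 (C = -11*(9 + 10) = -11*19 = -209)
k(H) = 9 (k(H) = 9 - (H - H) = 9 - 1*0 = 9 + 0 = 9)
W = -314931 (W = (265 + 664)*(-130 - 209) = 929*(-339) = -314931)
W*k(3) = -314931*9 = -2834379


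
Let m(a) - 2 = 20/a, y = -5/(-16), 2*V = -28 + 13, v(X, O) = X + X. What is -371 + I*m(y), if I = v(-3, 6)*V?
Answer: 2599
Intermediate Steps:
v(X, O) = 2*X
V = -15/2 (V = (-28 + 13)/2 = (½)*(-15) = -15/2 ≈ -7.5000)
I = 45 (I = (2*(-3))*(-15/2) = -6*(-15/2) = 45)
y = 5/16 (y = -5*(-1/16) = 5/16 ≈ 0.31250)
m(a) = 2 + 20/a
-371 + I*m(y) = -371 + 45*(2 + 20/(5/16)) = -371 + 45*(2 + 20*(16/5)) = -371 + 45*(2 + 64) = -371 + 45*66 = -371 + 2970 = 2599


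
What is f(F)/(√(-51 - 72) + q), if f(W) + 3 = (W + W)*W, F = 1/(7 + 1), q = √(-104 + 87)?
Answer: 95*I/(32*(√17 + √123)) ≈ 0.19514*I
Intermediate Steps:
q = I*√17 (q = √(-17) = I*√17 ≈ 4.1231*I)
F = ⅛ (F = 1/8 = ⅛ ≈ 0.12500)
f(W) = -3 + 2*W² (f(W) = -3 + (W + W)*W = -3 + (2*W)*W = -3 + 2*W²)
f(F)/(√(-51 - 72) + q) = (-3 + 2*(⅛)²)/(√(-51 - 72) + I*√17) = (-3 + 2*(1/64))/(√(-123) + I*√17) = (-3 + 1/32)/(I*√123 + I*√17) = -95/(32*(I*√17 + I*√123))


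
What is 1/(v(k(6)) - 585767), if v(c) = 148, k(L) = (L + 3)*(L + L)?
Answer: -1/585619 ≈ -1.7076e-6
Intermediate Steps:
k(L) = 2*L*(3 + L) (k(L) = (3 + L)*(2*L) = 2*L*(3 + L))
1/(v(k(6)) - 585767) = 1/(148 - 585767) = 1/(-585619) = -1/585619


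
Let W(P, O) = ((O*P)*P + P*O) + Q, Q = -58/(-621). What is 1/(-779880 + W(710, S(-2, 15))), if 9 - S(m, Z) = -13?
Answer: 621/6412408798 ≈ 9.6843e-8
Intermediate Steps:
Q = 58/621 (Q = -58*(-1/621) = 58/621 ≈ 0.093398)
S(m, Z) = 22 (S(m, Z) = 9 - 1*(-13) = 9 + 13 = 22)
W(P, O) = 58/621 + O*P + O*P² (W(P, O) = ((O*P)*P + P*O) + 58/621 = (O*P² + O*P) + 58/621 = (O*P + O*P²) + 58/621 = 58/621 + O*P + O*P²)
1/(-779880 + W(710, S(-2, 15))) = 1/(-779880 + (58/621 + 22*710 + 22*710²)) = 1/(-779880 + (58/621 + 15620 + 22*504100)) = 1/(-779880 + (58/621 + 15620 + 11090200)) = 1/(-779880 + 6896714278/621) = 1/(6412408798/621) = 621/6412408798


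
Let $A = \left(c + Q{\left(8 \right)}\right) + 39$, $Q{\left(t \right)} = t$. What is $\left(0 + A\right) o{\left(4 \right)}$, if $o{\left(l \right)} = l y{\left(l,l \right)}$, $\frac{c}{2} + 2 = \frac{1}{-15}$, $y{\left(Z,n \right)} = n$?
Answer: $\frac{10288}{15} \approx 685.87$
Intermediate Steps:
$c = - \frac{62}{15}$ ($c = -4 + \frac{2}{-15} = -4 + 2 \left(- \frac{1}{15}\right) = -4 - \frac{2}{15} = - \frac{62}{15} \approx -4.1333$)
$o{\left(l \right)} = l^{2}$ ($o{\left(l \right)} = l l = l^{2}$)
$A = \frac{643}{15}$ ($A = \left(- \frac{62}{15} + 8\right) + 39 = \frac{58}{15} + 39 = \frac{643}{15} \approx 42.867$)
$\left(0 + A\right) o{\left(4 \right)} = \left(0 + \frac{643}{15}\right) 4^{2} = \frac{643}{15} \cdot 16 = \frac{10288}{15}$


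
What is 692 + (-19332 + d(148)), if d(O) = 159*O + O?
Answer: 5040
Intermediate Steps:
d(O) = 160*O
692 + (-19332 + d(148)) = 692 + (-19332 + 160*148) = 692 + (-19332 + 23680) = 692 + 4348 = 5040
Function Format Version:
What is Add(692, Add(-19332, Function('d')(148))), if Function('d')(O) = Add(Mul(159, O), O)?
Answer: 5040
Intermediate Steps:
Function('d')(O) = Mul(160, O)
Add(692, Add(-19332, Function('d')(148))) = Add(692, Add(-19332, Mul(160, 148))) = Add(692, Add(-19332, 23680)) = Add(692, 4348) = 5040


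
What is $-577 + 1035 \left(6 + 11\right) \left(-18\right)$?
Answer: $-317287$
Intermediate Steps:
$-577 + 1035 \left(6 + 11\right) \left(-18\right) = -577 + 1035 \cdot 17 \left(-18\right) = -577 + 1035 \left(-306\right) = -577 - 316710 = -317287$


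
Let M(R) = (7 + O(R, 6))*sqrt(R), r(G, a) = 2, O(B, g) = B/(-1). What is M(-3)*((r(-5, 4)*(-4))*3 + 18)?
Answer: -60*I*sqrt(3) ≈ -103.92*I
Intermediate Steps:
O(B, g) = -B (O(B, g) = B*(-1) = -B)
M(R) = sqrt(R)*(7 - R) (M(R) = (7 - R)*sqrt(R) = sqrt(R)*(7 - R))
M(-3)*((r(-5, 4)*(-4))*3 + 18) = (sqrt(-3)*(7 - 1*(-3)))*((2*(-4))*3 + 18) = ((I*sqrt(3))*(7 + 3))*(-8*3 + 18) = ((I*sqrt(3))*10)*(-24 + 18) = (10*I*sqrt(3))*(-6) = -60*I*sqrt(3)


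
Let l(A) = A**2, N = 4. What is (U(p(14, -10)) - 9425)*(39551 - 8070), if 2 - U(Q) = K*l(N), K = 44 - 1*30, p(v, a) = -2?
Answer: -303697207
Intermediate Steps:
K = 14 (K = 44 - 30 = 14)
U(Q) = -222 (U(Q) = 2 - 14*4**2 = 2 - 14*16 = 2 - 1*224 = 2 - 224 = -222)
(U(p(14, -10)) - 9425)*(39551 - 8070) = (-222 - 9425)*(39551 - 8070) = -9647*31481 = -303697207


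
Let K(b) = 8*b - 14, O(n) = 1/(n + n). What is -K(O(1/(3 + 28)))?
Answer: -110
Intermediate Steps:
O(n) = 1/(2*n)
K(b) = -14 + 8*b
-K(O(1/(3 + 28))) = -(-14 + 8*(1/(2*(1/(3 + 28))))) = -(-14 + 8*(1/(2*(1/31)))) = -(-14 + 8*((½)*31)) = -(-14 + 8*(31/2)) = -(-14 + 124) = -1*110 = -110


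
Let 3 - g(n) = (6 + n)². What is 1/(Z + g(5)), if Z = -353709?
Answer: -1/353827 ≈ -2.8262e-6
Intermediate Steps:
g(n) = 3 - (6 + n)²
1/(Z + g(5)) = 1/(-353709 + (3 - (6 + 5)²)) = 1/(-353709 + (3 - 1*11²)) = 1/(-353709 + (3 - 1*121)) = 1/(-353709 + (3 - 121)) = 1/(-353709 - 118) = 1/(-353827) = -1/353827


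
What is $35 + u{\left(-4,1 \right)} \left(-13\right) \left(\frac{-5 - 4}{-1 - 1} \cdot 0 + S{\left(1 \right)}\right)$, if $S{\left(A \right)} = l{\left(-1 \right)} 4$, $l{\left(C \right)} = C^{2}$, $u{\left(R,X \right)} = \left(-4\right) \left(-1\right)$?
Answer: $-173$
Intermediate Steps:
$u{\left(R,X \right)} = 4$
$S{\left(A \right)} = 4$ ($S{\left(A \right)} = \left(-1\right)^{2} \cdot 4 = 1 \cdot 4 = 4$)
$35 + u{\left(-4,1 \right)} \left(-13\right) \left(\frac{-5 - 4}{-1 - 1} \cdot 0 + S{\left(1 \right)}\right) = 35 + 4 \left(-13\right) \left(\frac{-5 - 4}{-1 - 1} \cdot 0 + 4\right) = 35 - 52 \left(- \frac{9}{-2} \cdot 0 + 4\right) = 35 - 52 \left(\left(-9\right) \left(- \frac{1}{2}\right) 0 + 4\right) = 35 - 52 \left(\frac{9}{2} \cdot 0 + 4\right) = 35 - 52 \left(0 + 4\right) = 35 - 208 = -173$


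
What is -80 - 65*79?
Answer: -5215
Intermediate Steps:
-80 - 65*79 = -80 - 5135 = -5215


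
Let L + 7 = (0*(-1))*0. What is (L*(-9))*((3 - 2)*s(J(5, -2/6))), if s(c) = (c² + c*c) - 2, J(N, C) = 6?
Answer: 4410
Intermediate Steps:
s(c) = -2 + 2*c² (s(c) = (c² + c²) - 2 = 2*c² - 2 = -2 + 2*c²)
L = -7 (L = -7 + (0*(-1))*0 = -7 + 0*0 = -7 + 0 = -7)
(L*(-9))*((3 - 2)*s(J(5, -2/6))) = (-7*(-9))*((3 - 2)*(-2 + 2*6²)) = 63*(1*(-2 + 2*36)) = 63*(1*(-2 + 72)) = 63*(1*70) = 63*70 = 4410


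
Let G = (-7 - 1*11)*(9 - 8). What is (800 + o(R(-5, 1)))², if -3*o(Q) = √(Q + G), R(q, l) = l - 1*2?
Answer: (2400 - I*√19)²/9 ≈ 6.4e+5 - 2324.7*I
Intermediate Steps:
G = -18 (G = (-7 - 11)*1 = -18*1 = -18)
R(q, l) = -2 + l (R(q, l) = l - 2 = -2 + l)
o(Q) = -√(-18 + Q)/3 (o(Q) = -√(Q - 18)/3 = -√(-18 + Q)/3)
(800 + o(R(-5, 1)))² = (800 - √(-18 + (-2 + 1))/3)² = (800 - √(-18 - 1)/3)² = (800 - I*√19/3)²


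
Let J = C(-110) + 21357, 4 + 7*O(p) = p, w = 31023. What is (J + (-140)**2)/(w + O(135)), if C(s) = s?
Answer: 285929/217292 ≈ 1.3159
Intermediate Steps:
O(p) = -4/7 + p/7
J = 21247 (J = -110 + 21357 = 21247)
(J + (-140)**2)/(w + O(135)) = (21247 + (-140)**2)/(31023 + (-4/7 + (1/7)*135)) = (21247 + 19600)/(31023 + (-4/7 + 135/7)) = 40847/(31023 + 131/7) = 40847/(217292/7) = 40847*(7/217292) = 285929/217292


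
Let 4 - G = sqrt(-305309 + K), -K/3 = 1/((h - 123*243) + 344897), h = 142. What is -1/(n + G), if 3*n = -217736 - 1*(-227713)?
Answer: -3148033350/10770556105109 - 45*I*sqrt(134769529315102)/10770556105109 ≈ -0.00029228 - 4.8503e-5*I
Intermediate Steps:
K = -1/105050 (K = -3/((142 - 123*243) + 344897) = -3/((142 - 29889) + 344897) = -3/(-29747 + 344897) = -3/315150 = -3*1/315150 = -1/105050 ≈ -9.5193e-6)
G = 4 - I*sqrt(134769529315102)/21010 (G = 4 - sqrt(-305309 - 1/105050) = 4 - sqrt(-32072710451/105050) = 4 - I*sqrt(134769529315102)/21010 ≈ 4.0 - 552.55*I)
n = 9977/3 (n = (-217736 - 1*(-227713))/3 = (-217736 + 227713)/3 = (1/3)*9977 = 9977/3 ≈ 3325.7)
-1/(n + G) = -1/(9977/3 + (4 - I*sqrt(134769529315102)/21010)) = -1/(9989/3 - I*sqrt(134769529315102)/21010)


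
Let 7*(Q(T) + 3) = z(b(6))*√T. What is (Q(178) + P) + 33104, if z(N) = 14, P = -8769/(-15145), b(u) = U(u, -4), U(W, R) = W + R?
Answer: 501323414/15145 + 2*√178 ≈ 33128.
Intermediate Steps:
U(W, R) = R + W
b(u) = -4 + u
P = 8769/15145 (P = -8769*(-1/15145) = 8769/15145 ≈ 0.57900)
Q(T) = -3 + 2*√T (Q(T) = -3 + (14*√T)/7 = -3 + 2*√T)
(Q(178) + P) + 33104 = ((-3 + 2*√178) + 8769/15145) + 33104 = (-36666/15145 + 2*√178) + 33104 = 501323414/15145 + 2*√178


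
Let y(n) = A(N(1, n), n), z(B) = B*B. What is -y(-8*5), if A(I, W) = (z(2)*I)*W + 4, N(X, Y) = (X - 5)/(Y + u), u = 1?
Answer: 484/39 ≈ 12.410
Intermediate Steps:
N(X, Y) = (-5 + X)/(1 + Y) (N(X, Y) = (X - 5)/(Y + 1) = (-5 + X)/(1 + Y))
z(B) = B²
A(I, W) = 4 + 4*I*W (A(I, W) = (2²*I)*W + 4 = (4*I)*W + 4 = 4*I*W + 4 = 4 + 4*I*W)
y(n) = 4 - 16*n/(1 + n) (y(n) = 4 + 4*((-5 + 1)/(1 + n))*n = 4 + 4*(-4/(1 + n))*n = 4 - 16*n/(1 + n))
-y(-8*5) = -4*(1 - (-24)*5)/(1 - 8*5) = -4*(1 - 3*(-40))/(1 - 40) = -4*(1 + 120)/(-39) = -4*(-1)*121/39 = -1*(-484/39) = 484/39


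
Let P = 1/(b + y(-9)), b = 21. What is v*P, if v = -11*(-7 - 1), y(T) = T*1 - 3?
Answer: 88/9 ≈ 9.7778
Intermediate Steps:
y(T) = -3 + T (y(T) = T - 3 = -3 + T)
v = 88 (v = -11*(-8) = 88)
P = ⅑ (P = 1/(21 + (-3 - 9)) = 1/(21 - 12) = 1/9 = ⅑ ≈ 0.11111)
v*P = 88*(⅑) = 88/9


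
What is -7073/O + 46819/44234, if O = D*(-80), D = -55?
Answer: -4857431/8846800 ≈ -0.54906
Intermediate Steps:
O = 4400 (O = -55*(-80) = 4400)
-7073/O + 46819/44234 = -7073/4400 + 46819/44234 = -7073*1/4400 + 46819*(1/44234) = -643/400 + 46819/44234 = -4857431/8846800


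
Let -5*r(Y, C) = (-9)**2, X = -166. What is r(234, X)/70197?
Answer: -27/116995 ≈ -0.00023078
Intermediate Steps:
r(Y, C) = -81/5 (r(Y, C) = -1/5*(-9)**2 = -1/5*81 = -81/5)
r(234, X)/70197 = -81/5/70197 = -81/5*1/70197 = -27/116995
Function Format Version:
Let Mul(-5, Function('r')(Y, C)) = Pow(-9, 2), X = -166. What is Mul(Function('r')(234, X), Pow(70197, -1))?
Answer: Rational(-27, 116995) ≈ -0.00023078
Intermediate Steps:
Function('r')(Y, C) = Rational(-81, 5) (Function('r')(Y, C) = Mul(Rational(-1, 5), Pow(-9, 2)) = Mul(Rational(-1, 5), 81) = Rational(-81, 5))
Mul(Function('r')(234, X), Pow(70197, -1)) = Mul(Rational(-81, 5), Pow(70197, -1)) = Mul(Rational(-81, 5), Rational(1, 70197)) = Rational(-27, 116995)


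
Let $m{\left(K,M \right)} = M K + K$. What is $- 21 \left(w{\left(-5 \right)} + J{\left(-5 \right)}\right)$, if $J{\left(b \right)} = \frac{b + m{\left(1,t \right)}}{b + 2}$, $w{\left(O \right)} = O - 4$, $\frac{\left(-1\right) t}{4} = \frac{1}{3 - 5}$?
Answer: $175$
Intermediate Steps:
$t = 2$ ($t = - \frac{4}{3 - 5} = - \frac{4}{-2} = \left(-4\right) \left(- \frac{1}{2}\right) = 2$)
$m{\left(K,M \right)} = K + K M$ ($m{\left(K,M \right)} = K M + K = K + K M$)
$w{\left(O \right)} = -4 + O$ ($w{\left(O \right)} = O - 4 = -4 + O$)
$J{\left(b \right)} = \frac{3 + b}{2 + b}$ ($J{\left(b \right)} = \frac{b + 1 \left(1 + 2\right)}{b + 2} = \frac{b + 1 \cdot 3}{2 + b} = \frac{b + 3}{2 + b} = \frac{3 + b}{2 + b}$)
$- 21 \left(w{\left(-5 \right)} + J{\left(-5 \right)}\right) = - 21 \left(\left(-4 - 5\right) + \frac{3 - 5}{2 - 5}\right) = - 21 \left(-9 + \frac{1}{-3} \left(-2\right)\right) = - 21 \left(-9 - - \frac{2}{3}\right) = - 21 \left(-9 + \frac{2}{3}\right) = \left(-21\right) \left(- \frac{25}{3}\right) = 175$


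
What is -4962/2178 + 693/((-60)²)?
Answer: -302849/145200 ≈ -2.0857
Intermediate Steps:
-4962/2178 + 693/((-60)²) = -4962*1/2178 + 693/3600 = -827/363 + 693*(1/3600) = -827/363 + 77/400 = -302849/145200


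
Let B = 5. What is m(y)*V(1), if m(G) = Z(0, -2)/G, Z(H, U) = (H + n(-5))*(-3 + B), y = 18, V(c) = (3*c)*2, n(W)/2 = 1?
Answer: 4/3 ≈ 1.3333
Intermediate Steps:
n(W) = 2 (n(W) = 2*1 = 2)
V(c) = 6*c
Z(H, U) = 4 + 2*H (Z(H, U) = (H + 2)*(-3 + 5) = (2 + H)*2 = 4 + 2*H)
m(G) = 4/G (m(G) = (4 + 2*0)/G = (4 + 0)/G = 4/G)
m(y)*V(1) = (4/18)*(6*1) = (4*(1/18))*6 = (2/9)*6 = 4/3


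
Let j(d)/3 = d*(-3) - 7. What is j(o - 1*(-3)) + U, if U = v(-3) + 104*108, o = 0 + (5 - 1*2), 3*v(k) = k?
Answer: 11156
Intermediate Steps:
v(k) = k/3
o = 3 (o = 0 + (5 - 2) = 0 + 3 = 3)
j(d) = -21 - 9*d (j(d) = 3*(d*(-3) - 7) = 3*(-3*d - 7) = 3*(-7 - 3*d) = -21 - 9*d)
U = 11231 (U = (⅓)*(-3) + 104*108 = -1 + 11232 = 11231)
j(o - 1*(-3)) + U = (-21 - 9*(3 - 1*(-3))) + 11231 = (-21 - 9*(3 + 3)) + 11231 = (-21 - 9*6) + 11231 = (-21 - 54) + 11231 = -75 + 11231 = 11156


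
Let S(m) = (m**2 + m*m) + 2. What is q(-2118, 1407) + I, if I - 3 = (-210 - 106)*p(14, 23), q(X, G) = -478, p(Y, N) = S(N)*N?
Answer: -7704555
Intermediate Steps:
S(m) = 2 + 2*m**2 (S(m) = (m**2 + m**2) + 2 = 2*m**2 + 2 = 2 + 2*m**2)
p(Y, N) = N*(2 + 2*N**2) (p(Y, N) = (2 + 2*N**2)*N = N*(2 + 2*N**2))
I = -7704077 (I = 3 + (-210 - 106)*(2*23*(1 + 23**2)) = 3 - 632*23*(1 + 529) = 3 - 632*23*530 = 3 - 316*24380 = 3 - 7704080 = -7704077)
q(-2118, 1407) + I = -478 - 7704077 = -7704555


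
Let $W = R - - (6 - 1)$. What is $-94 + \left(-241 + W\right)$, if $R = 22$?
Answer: $-308$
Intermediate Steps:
$W = 27$ ($W = 22 - - (6 - 1) = 22 - \left(-1\right) 5 = 22 - -5 = 22 + 5 = 27$)
$-94 + \left(-241 + W\right) = -94 + \left(-241 + 27\right) = -94 - 214 = -308$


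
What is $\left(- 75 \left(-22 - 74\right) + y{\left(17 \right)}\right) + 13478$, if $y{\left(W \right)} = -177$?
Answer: $20501$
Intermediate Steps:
$\left(- 75 \left(-22 - 74\right) + y{\left(17 \right)}\right) + 13478 = \left(- 75 \left(-22 - 74\right) - 177\right) + 13478 = \left(\left(-75\right) \left(-96\right) - 177\right) + 13478 = \left(7200 - 177\right) + 13478 = 7023 + 13478 = 20501$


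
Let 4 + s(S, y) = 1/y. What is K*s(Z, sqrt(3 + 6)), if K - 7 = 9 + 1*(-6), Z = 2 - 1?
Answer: -110/3 ≈ -36.667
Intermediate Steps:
Z = 1
s(S, y) = -4 + 1/y
K = 10 (K = 7 + (9 + 1*(-6)) = 7 + (9 - 6) = 7 + 3 = 10)
K*s(Z, sqrt(3 + 6)) = 10*(-4 + 1/(sqrt(3 + 6))) = 10*(-4 + 1/(sqrt(9))) = 10*(-4 + 1/3) = 10*(-11/3) = -110/3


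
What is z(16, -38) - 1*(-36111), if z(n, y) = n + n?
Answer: 36143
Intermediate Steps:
z(n, y) = 2*n
z(16, -38) - 1*(-36111) = 2*16 - 1*(-36111) = 32 + 36111 = 36143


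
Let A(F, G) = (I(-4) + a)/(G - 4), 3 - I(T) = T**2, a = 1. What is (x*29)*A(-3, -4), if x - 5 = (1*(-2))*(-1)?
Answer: 609/2 ≈ 304.50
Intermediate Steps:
x = 7 (x = 5 + (1*(-2))*(-1) = 5 - 2*(-1) = 5 + 2 = 7)
I(T) = 3 - T**2
A(F, G) = -12/(-4 + G) (A(F, G) = ((3 - 1*(-4)**2) + 1)/(G - 4) = ((3 - 1*16) + 1)/(-4 + G) = ((3 - 16) + 1)/(-4 + G) = (-13 + 1)/(-4 + G) = -12/(-4 + G))
(x*29)*A(-3, -4) = (7*29)*(-12/(-4 - 4)) = 203*(-12/(-8)) = 203*(-12*(-1/8)) = 203*(3/2) = 609/2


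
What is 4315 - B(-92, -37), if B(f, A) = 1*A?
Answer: 4352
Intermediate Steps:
B(f, A) = A
4315 - B(-92, -37) = 4315 - 1*(-37) = 4315 + 37 = 4352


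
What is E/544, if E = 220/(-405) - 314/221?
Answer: -17579/4869072 ≈ -0.0036103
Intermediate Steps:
E = -35158/17901 (E = 220*(-1/405) - 314*1/221 = -44/81 - 314/221 = -35158/17901 ≈ -1.9640)
E/544 = -35158/17901/544 = -35158/17901*1/544 = -17579/4869072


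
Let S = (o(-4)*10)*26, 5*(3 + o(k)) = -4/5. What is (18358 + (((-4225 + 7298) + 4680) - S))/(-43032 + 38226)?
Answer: -134663/24030 ≈ -5.6040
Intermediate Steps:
o(k) = -79/25 (o(k) = -3 + (-4/5)/5 = -3 + (-4*⅕)/5 = -3 + (⅕)*(-⅘) = -3 - 4/25 = -79/25)
S = -4108/5 (S = -79/25*10*26 = -158/5*26 = -4108/5 ≈ -821.60)
(18358 + (((-4225 + 7298) + 4680) - S))/(-43032 + 38226) = (18358 + (((-4225 + 7298) + 4680) - 1*(-4108/5)))/(-43032 + 38226) = (18358 + ((3073 + 4680) + 4108/5))/(-4806) = (18358 + (7753 + 4108/5))*(-1/4806) = (18358 + 42873/5)*(-1/4806) = (134663/5)*(-1/4806) = -134663/24030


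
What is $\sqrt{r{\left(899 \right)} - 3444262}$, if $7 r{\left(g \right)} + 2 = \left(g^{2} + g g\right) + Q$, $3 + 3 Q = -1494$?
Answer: $i \sqrt{3213419} \approx 1792.6 i$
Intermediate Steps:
$Q = -499$ ($Q = -1 + \frac{1}{3} \left(-1494\right) = -1 - 498 = -499$)
$r{\left(g \right)} = - \frac{501}{7} + \frac{2 g^{2}}{7}$ ($r{\left(g \right)} = - \frac{2}{7} + \frac{\left(g^{2} + g g\right) - 499}{7} = - \frac{2}{7} + \frac{\left(g^{2} + g^{2}\right) - 499}{7} = - \frac{2}{7} + \frac{2 g^{2} - 499}{7} = - \frac{2}{7} + \frac{-499 + 2 g^{2}}{7} = - \frac{2}{7} + \left(- \frac{499}{7} + \frac{2 g^{2}}{7}\right) = - \frac{501}{7} + \frac{2 g^{2}}{7}$)
$\sqrt{r{\left(899 \right)} - 3444262} = \sqrt{\left(- \frac{501}{7} + \frac{2 \cdot 899^{2}}{7}\right) - 3444262} = \sqrt{\left(- \frac{501}{7} + \frac{2}{7} \cdot 808201\right) - 3444262} = \sqrt{\left(- \frac{501}{7} + \frac{1616402}{7}\right) - 3444262} = \sqrt{230843 - 3444262} = \sqrt{-3213419} = i \sqrt{3213419}$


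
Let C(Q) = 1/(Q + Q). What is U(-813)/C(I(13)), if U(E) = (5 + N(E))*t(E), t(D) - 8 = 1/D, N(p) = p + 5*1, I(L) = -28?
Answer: 292426904/813 ≈ 3.5969e+5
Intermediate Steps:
N(p) = 5 + p (N(p) = p + 5 = 5 + p)
C(Q) = 1/(2*Q)
t(D) = 8 + 1/D
U(E) = (8 + 1/E)*(10 + E) (U(E) = (5 + (5 + E))*(8 + 1/E) = (10 + E)*(8 + 1/E) = (8 + 1/E)*(10 + E))
U(-813)/C(I(13)) = (81 + 8*(-813) + 10/(-813))/(((½)/(-28))) = (81 - 6504 + 10*(-1/813))/(((½)*(-1/28))) = (81 - 6504 - 10/813)/(-1/56) = -5221909/813*(-56) = 292426904/813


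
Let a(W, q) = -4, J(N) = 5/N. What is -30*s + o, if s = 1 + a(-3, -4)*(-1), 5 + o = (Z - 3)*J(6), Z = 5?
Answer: -460/3 ≈ -153.33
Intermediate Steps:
o = -10/3 (o = -5 + (5 - 3)*(5/6) = -5 + 2*(5*(⅙)) = -5 + 2*(⅚) = -5 + 5/3 = -10/3 ≈ -3.3333)
s = 5 (s = 1 - 4*(-1) = 1 + 4 = 5)
-30*s + o = -30*5 - 10/3 = -150 - 10/3 = -460/3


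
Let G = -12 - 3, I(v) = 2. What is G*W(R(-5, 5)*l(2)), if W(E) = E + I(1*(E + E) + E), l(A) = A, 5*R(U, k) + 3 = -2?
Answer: 0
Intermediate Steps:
R(U, k) = -1 (R(U, k) = -⅗ + (⅕)*(-2) = -⅗ - ⅖ = -1)
G = -15
W(E) = 2 + E (W(E) = E + 2 = 2 + E)
G*W(R(-5, 5)*l(2)) = -15*(2 - 1*2) = -15*(2 - 2) = -15*0 = 0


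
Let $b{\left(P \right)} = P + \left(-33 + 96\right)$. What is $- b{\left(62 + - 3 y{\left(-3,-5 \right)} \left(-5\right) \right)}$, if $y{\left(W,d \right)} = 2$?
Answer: $-155$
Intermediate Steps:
$b{\left(P \right)} = 63 + P$ ($b{\left(P \right)} = P + 63 = 63 + P$)
$- b{\left(62 + - 3 y{\left(-3,-5 \right)} \left(-5\right) \right)} = - (63 + \left(62 + \left(-3\right) 2 \left(-5\right)\right)) = - (63 + \left(62 - -30\right)) = - (63 + \left(62 + 30\right)) = - (63 + 92) = \left(-1\right) 155 = -155$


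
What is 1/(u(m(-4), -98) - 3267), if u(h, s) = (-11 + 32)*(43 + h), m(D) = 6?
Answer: -1/2238 ≈ -0.00044683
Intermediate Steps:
u(h, s) = 903 + 21*h (u(h, s) = 21*(43 + h) = 903 + 21*h)
1/(u(m(-4), -98) - 3267) = 1/((903 + 21*6) - 3267) = 1/((903 + 126) - 3267) = 1/(1029 - 3267) = 1/(-2238) = -1/2238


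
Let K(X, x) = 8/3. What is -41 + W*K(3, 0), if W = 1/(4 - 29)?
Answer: -3083/75 ≈ -41.107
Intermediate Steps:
W = -1/25 (W = 1/(-25) = -1/25 ≈ -0.040000)
K(X, x) = 8/3 (K(X, x) = 8*(⅓) = 8/3)
-41 + W*K(3, 0) = -41 - 1/25*8/3 = -41 - 8/75 = -3083/75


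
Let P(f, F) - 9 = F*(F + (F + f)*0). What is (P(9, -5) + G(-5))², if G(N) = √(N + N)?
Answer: (34 + I*√10)² ≈ 1146.0 + 215.03*I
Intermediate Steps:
G(N) = √2*√N (G(N) = √(2*N) = √2*√N)
P(f, F) = 9 + F² (P(f, F) = 9 + F*(F + (F + f)*0) = 9 + F*(F + 0) = 9 + F*F = 9 + F²)
(P(9, -5) + G(-5))² = ((9 + (-5)²) + √2*√(-5))² = ((9 + 25) + √2*(I*√5))² = (34 + I*√10)²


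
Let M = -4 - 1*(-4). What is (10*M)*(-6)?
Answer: 0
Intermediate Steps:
M = 0 (M = -4 + 4 = 0)
(10*M)*(-6) = (10*0)*(-6) = 0*(-6) = 0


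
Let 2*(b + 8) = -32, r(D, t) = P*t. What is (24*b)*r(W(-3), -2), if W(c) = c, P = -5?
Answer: -5760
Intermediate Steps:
r(D, t) = -5*t
b = -24 (b = -8 + (½)*(-32) = -8 - 16 = -24)
(24*b)*r(W(-3), -2) = (24*(-24))*(-5*(-2)) = -576*10 = -5760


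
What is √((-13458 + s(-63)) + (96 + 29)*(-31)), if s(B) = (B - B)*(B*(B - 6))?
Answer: I*√17333 ≈ 131.65*I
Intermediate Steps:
s(B) = 0 (s(B) = 0*(B*(-6 + B)) = 0)
√((-13458 + s(-63)) + (96 + 29)*(-31)) = √((-13458 + 0) + (96 + 29)*(-31)) = √(-13458 + 125*(-31)) = √(-13458 - 3875) = √(-17333) = I*√17333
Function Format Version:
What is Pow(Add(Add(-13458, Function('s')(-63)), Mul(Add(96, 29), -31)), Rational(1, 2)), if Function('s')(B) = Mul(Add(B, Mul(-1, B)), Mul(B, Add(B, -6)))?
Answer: Mul(I, Pow(17333, Rational(1, 2))) ≈ Mul(131.65, I)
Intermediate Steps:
Function('s')(B) = 0 (Function('s')(B) = Mul(0, Mul(B, Add(-6, B))) = 0)
Pow(Add(Add(-13458, Function('s')(-63)), Mul(Add(96, 29), -31)), Rational(1, 2)) = Pow(Add(Add(-13458, 0), Mul(Add(96, 29), -31)), Rational(1, 2)) = Pow(Add(-13458, Mul(125, -31)), Rational(1, 2)) = Pow(Add(-13458, -3875), Rational(1, 2)) = Pow(-17333, Rational(1, 2)) = Mul(I, Pow(17333, Rational(1, 2)))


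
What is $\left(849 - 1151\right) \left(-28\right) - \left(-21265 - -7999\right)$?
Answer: $21722$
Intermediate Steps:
$\left(849 - 1151\right) \left(-28\right) - \left(-21265 - -7999\right) = \left(-302\right) \left(-28\right) - \left(-21265 + 7999\right) = 8456 - -13266 = 8456 + 13266 = 21722$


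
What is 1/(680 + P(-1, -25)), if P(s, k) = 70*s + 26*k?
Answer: -1/40 ≈ -0.025000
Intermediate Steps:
P(s, k) = 26*k + 70*s
1/(680 + P(-1, -25)) = 1/(680 + (26*(-25) + 70*(-1))) = 1/(680 + (-650 - 70)) = 1/(680 - 720) = 1/(-40) = -1/40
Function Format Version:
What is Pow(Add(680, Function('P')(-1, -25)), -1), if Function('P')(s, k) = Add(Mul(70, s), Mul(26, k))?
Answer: Rational(-1, 40) ≈ -0.025000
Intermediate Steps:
Function('P')(s, k) = Add(Mul(26, k), Mul(70, s))
Pow(Add(680, Function('P')(-1, -25)), -1) = Pow(Add(680, Add(Mul(26, -25), Mul(70, -1))), -1) = Pow(Add(680, Add(-650, -70)), -1) = Pow(Add(680, -720), -1) = Pow(-40, -1) = Rational(-1, 40)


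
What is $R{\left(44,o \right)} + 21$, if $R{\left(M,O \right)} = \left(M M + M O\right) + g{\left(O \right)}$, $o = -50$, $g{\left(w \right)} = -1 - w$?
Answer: $-194$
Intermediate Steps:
$R{\left(M,O \right)} = -1 + M^{2} - O + M O$ ($R{\left(M,O \right)} = \left(M M + M O\right) - \left(1 + O\right) = \left(M^{2} + M O\right) - \left(1 + O\right) = -1 + M^{2} - O + M O$)
$R{\left(44,o \right)} + 21 = \left(-1 + 44^{2} - -50 + 44 \left(-50\right)\right) + 21 = \left(-1 + 1936 + 50 - 2200\right) + 21 = -215 + 21 = -194$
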